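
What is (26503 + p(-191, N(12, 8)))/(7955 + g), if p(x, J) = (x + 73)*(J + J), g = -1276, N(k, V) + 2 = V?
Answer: 25087/6679 ≈ 3.7561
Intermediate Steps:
N(k, V) = -2 + V
p(x, J) = 2*J*(73 + x) (p(x, J) = (73 + x)*(2*J) = 2*J*(73 + x))
(26503 + p(-191, N(12, 8)))/(7955 + g) = (26503 + 2*(-2 + 8)*(73 - 191))/(7955 - 1276) = (26503 + 2*6*(-118))/6679 = (26503 - 1416)*(1/6679) = 25087*(1/6679) = 25087/6679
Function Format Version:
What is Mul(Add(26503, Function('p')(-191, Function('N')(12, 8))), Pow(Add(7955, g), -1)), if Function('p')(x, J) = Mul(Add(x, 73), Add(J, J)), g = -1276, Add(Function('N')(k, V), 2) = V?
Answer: Rational(25087, 6679) ≈ 3.7561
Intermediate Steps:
Function('N')(k, V) = Add(-2, V)
Function('p')(x, J) = Mul(2, J, Add(73, x)) (Function('p')(x, J) = Mul(Add(73, x), Mul(2, J)) = Mul(2, J, Add(73, x)))
Mul(Add(26503, Function('p')(-191, Function('N')(12, 8))), Pow(Add(7955, g), -1)) = Mul(Add(26503, Mul(2, Add(-2, 8), Add(73, -191))), Pow(Add(7955, -1276), -1)) = Mul(Add(26503, Mul(2, 6, -118)), Pow(6679, -1)) = Mul(Add(26503, -1416), Rational(1, 6679)) = Mul(25087, Rational(1, 6679)) = Rational(25087, 6679)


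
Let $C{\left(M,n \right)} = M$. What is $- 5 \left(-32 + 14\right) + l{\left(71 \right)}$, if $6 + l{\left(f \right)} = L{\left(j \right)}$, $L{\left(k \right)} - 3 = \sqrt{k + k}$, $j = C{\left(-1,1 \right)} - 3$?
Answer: $87 + 2 i \sqrt{2} \approx 87.0 + 2.8284 i$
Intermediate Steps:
$j = -4$ ($j = -1 - 3 = -4$)
$L{\left(k \right)} = 3 + \sqrt{2} \sqrt{k}$ ($L{\left(k \right)} = 3 + \sqrt{k + k} = 3 + \sqrt{2 k} = 3 + \sqrt{2} \sqrt{k}$)
$l{\left(f \right)} = -3 + 2 i \sqrt{2}$ ($l{\left(f \right)} = -6 + \left(3 + \sqrt{2} \sqrt{-4}\right) = -6 + \left(3 + \sqrt{2} \cdot 2 i\right) = -6 + \left(3 + 2 i \sqrt{2}\right) = -3 + 2 i \sqrt{2}$)
$- 5 \left(-32 + 14\right) + l{\left(71 \right)} = - 5 \left(-32 + 14\right) - \left(3 - 2 i \sqrt{2}\right) = \left(-5\right) \left(-18\right) - \left(3 - 2 i \sqrt{2}\right) = 90 - \left(3 - 2 i \sqrt{2}\right) = 87 + 2 i \sqrt{2}$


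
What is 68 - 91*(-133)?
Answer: 12171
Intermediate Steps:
68 - 91*(-133) = 68 + 12103 = 12171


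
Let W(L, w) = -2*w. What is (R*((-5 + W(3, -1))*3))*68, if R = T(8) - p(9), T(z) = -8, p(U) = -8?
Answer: 0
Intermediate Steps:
R = 0 (R = -8 - 1*(-8) = -8 + 8 = 0)
(R*((-5 + W(3, -1))*3))*68 = (0*((-5 - 2*(-1))*3))*68 = (0*((-5 + 2)*3))*68 = (0*(-3*3))*68 = (0*(-9))*68 = 0*68 = 0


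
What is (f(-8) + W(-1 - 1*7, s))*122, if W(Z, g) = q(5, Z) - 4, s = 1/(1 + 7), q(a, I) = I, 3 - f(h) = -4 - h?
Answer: -1586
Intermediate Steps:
f(h) = 7 + h (f(h) = 3 - (-4 - h) = 3 + (4 + h) = 7 + h)
s = ⅛ (s = 1/8 = ⅛ ≈ 0.12500)
W(Z, g) = -4 + Z (W(Z, g) = Z - 4 = -4 + Z)
(f(-8) + W(-1 - 1*7, s))*122 = ((7 - 8) + (-4 + (-1 - 1*7)))*122 = (-1 + (-4 + (-1 - 7)))*122 = (-1 + (-4 - 8))*122 = (-1 - 12)*122 = -13*122 = -1586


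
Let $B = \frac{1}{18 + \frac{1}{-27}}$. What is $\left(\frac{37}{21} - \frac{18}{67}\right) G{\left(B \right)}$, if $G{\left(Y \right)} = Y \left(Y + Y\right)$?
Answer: $\frac{1021086}{110320525} \approx 0.0092556$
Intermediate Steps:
$B = \frac{27}{485}$ ($B = \frac{1}{18 - \frac{1}{27}} = \frac{1}{\frac{485}{27}} = \frac{27}{485} \approx 0.05567$)
$G{\left(Y \right)} = 2 Y^{2}$ ($G{\left(Y \right)} = Y 2 Y = 2 Y^{2}$)
$\left(\frac{37}{21} - \frac{18}{67}\right) G{\left(B \right)} = \left(\frac{37}{21} - \frac{18}{67}\right) 2 \left(\frac{27}{485}\right)^{2} = \left(37 \cdot \frac{1}{21} - \frac{18}{67}\right) 2 \cdot \frac{729}{235225} = \left(\frac{37}{21} - \frac{18}{67}\right) \frac{1458}{235225} = \frac{2101}{1407} \cdot \frac{1458}{235225} = \frac{1021086}{110320525}$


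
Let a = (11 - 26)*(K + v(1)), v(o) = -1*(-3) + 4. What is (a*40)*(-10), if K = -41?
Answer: -204000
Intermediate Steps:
v(o) = 7 (v(o) = 3 + 4 = 7)
a = 510 (a = (11 - 26)*(-41 + 7) = -15*(-34) = 510)
(a*40)*(-10) = (510*40)*(-10) = 20400*(-10) = -204000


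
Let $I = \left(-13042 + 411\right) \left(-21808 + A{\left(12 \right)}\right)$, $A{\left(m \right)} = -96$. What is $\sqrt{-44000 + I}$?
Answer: $4 \sqrt{17289089} \approx 16632.0$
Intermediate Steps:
$I = 276669424$ ($I = \left(-13042 + 411\right) \left(-21808 - 96\right) = \left(-12631\right) \left(-21904\right) = 276669424$)
$\sqrt{-44000 + I} = \sqrt{-44000 + 276669424} = \sqrt{276625424} = 4 \sqrt{17289089}$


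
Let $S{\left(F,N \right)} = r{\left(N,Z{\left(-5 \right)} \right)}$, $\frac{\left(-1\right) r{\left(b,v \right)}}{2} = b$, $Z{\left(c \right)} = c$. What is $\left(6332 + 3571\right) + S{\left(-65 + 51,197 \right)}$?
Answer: $9509$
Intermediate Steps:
$r{\left(b,v \right)} = - 2 b$
$S{\left(F,N \right)} = - 2 N$
$\left(6332 + 3571\right) + S{\left(-65 + 51,197 \right)} = \left(6332 + 3571\right) - 394 = 9903 - 394 = 9509$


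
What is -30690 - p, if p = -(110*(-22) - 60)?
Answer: -33170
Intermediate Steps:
p = 2480 (p = -(-2420 - 60) = -1*(-2480) = 2480)
-30690 - p = -30690 - 1*2480 = -30690 - 2480 = -33170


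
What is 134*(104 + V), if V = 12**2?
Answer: 33232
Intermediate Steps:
V = 144
134*(104 + V) = 134*(104 + 144) = 134*248 = 33232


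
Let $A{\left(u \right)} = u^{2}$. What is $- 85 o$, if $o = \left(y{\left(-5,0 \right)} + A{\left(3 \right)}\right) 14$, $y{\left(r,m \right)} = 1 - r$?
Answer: $-17850$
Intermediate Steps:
$o = 210$ ($o = \left(\left(1 - -5\right) + 3^{2}\right) 14 = \left(\left(1 + 5\right) + 9\right) 14 = \left(6 + 9\right) 14 = 15 \cdot 14 = 210$)
$- 85 o = \left(-85\right) 210 = -17850$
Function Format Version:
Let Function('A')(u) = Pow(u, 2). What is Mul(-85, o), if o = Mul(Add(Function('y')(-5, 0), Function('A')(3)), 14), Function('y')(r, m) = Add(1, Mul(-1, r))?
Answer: -17850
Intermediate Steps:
o = 210 (o = Mul(Add(Add(1, Mul(-1, -5)), Pow(3, 2)), 14) = Mul(Add(Add(1, 5), 9), 14) = Mul(Add(6, 9), 14) = Mul(15, 14) = 210)
Mul(-85, o) = Mul(-85, 210) = -17850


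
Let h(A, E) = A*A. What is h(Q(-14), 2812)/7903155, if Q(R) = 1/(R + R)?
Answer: 1/6196073520 ≈ 1.6139e-10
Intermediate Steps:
Q(R) = 1/(2*R)
h(A, E) = A**2
h(Q(-14), 2812)/7903155 = ((1/2)/(-14))**2/7903155 = ((1/2)*(-1/14))**2*(1/7903155) = (-1/28)**2*(1/7903155) = (1/784)*(1/7903155) = 1/6196073520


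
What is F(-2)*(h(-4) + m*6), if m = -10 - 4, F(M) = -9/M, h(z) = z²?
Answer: -306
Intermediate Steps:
m = -14
F(-2)*(h(-4) + m*6) = (-9/(-2))*((-4)² - 14*6) = (-9*(-½))*(16 - 84) = (9/2)*(-68) = -306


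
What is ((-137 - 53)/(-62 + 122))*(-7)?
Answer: 133/6 ≈ 22.167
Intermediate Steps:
((-137 - 53)/(-62 + 122))*(-7) = -190/60*(-7) = -190*1/60*(-7) = -19/6*(-7) = 133/6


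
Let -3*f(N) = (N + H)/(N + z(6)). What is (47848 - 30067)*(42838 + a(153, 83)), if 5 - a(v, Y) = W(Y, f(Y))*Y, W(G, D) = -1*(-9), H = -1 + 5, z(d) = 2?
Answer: 748508976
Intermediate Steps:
H = 4
f(N) = -(4 + N)/(3*(2 + N)) (f(N) = -(N + 4)/(3*(N + 2)) = -(4 + N)/(3*(2 + N)))
W(G, D) = 9
a(v, Y) = 5 - 9*Y
(47848 - 30067)*(42838 + a(153, 83)) = (47848 - 30067)*(42838 + (5 - 9*83)) = 17781*(42838 + (5 - 747)) = 17781*(42838 - 742) = 17781*42096 = 748508976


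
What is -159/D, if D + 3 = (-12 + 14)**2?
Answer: -159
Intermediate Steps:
D = 1 (D = -3 + (-12 + 14)**2 = -3 + 2**2 = -3 + 4 = 1)
-159/D = -159/1 = -159*1 = -159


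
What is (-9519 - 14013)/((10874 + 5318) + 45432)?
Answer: -5883/15406 ≈ -0.38186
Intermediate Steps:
(-9519 - 14013)/((10874 + 5318) + 45432) = -23532/(16192 + 45432) = -23532/61624 = -23532*1/61624 = -5883/15406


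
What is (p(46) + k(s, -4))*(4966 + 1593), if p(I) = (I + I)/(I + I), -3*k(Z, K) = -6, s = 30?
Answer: 19677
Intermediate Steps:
k(Z, K) = 2 (k(Z, K) = -1/3*(-6) = 2)
p(I) = 1 (p(I) = (2*I)/((2*I)) = (2*I)*(1/(2*I)) = 1)
(p(46) + k(s, -4))*(4966 + 1593) = (1 + 2)*(4966 + 1593) = 3*6559 = 19677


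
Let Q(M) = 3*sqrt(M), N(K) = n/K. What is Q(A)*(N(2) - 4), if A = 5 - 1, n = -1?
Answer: -27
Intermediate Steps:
N(K) = -1/K
A = 4
Q(A)*(N(2) - 4) = (3*sqrt(4))*(-1/2 - 4) = (3*2)*(-1*1/2 - 4) = 6*(-1/2 - 4) = 6*(-9/2) = -27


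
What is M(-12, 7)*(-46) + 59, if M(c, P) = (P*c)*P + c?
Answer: 27659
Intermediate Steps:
M(c, P) = c + c*P² (M(c, P) = c*P² + c = c + c*P²)
M(-12, 7)*(-46) + 59 = -12*(1 + 7²)*(-46) + 59 = -12*(1 + 49)*(-46) + 59 = -12*50*(-46) + 59 = -600*(-46) + 59 = 27600 + 59 = 27659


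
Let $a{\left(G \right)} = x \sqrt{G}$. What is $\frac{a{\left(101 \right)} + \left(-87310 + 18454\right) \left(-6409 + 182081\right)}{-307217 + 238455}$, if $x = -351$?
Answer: $\frac{6048035616}{34381} + \frac{351 \sqrt{101}}{68762} \approx 1.7591 \cdot 10^{5}$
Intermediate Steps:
$a{\left(G \right)} = - 351 \sqrt{G}$
$\frac{a{\left(101 \right)} + \left(-87310 + 18454\right) \left(-6409 + 182081\right)}{-307217 + 238455} = \frac{- 351 \sqrt{101} + \left(-87310 + 18454\right) \left(-6409 + 182081\right)}{-307217 + 238455} = \frac{- 351 \sqrt{101} - 12096071232}{-68762} = \left(- 351 \sqrt{101} - 12096071232\right) \left(- \frac{1}{68762}\right) = \left(-12096071232 - 351 \sqrt{101}\right) \left(- \frac{1}{68762}\right) = \frac{6048035616}{34381} + \frac{351 \sqrt{101}}{68762}$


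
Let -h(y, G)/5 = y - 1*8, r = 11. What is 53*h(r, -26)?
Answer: -795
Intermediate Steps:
h(y, G) = 40 - 5*y (h(y, G) = -5*(y - 1*8) = -5*(y - 8) = -5*(-8 + y) = 40 - 5*y)
53*h(r, -26) = 53*(40 - 5*11) = 53*(40 - 55) = 53*(-15) = -795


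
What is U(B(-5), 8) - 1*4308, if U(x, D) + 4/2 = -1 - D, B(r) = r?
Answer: -4319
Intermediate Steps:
U(x, D) = -3 - D (U(x, D) = -2 + (-1 - D) = -3 - D)
U(B(-5), 8) - 1*4308 = (-3 - 1*8) - 1*4308 = (-3 - 8) - 4308 = -11 - 4308 = -4319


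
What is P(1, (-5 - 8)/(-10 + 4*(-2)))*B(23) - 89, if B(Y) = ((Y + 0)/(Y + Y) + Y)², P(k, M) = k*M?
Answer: 22309/72 ≈ 309.85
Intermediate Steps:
P(k, M) = M*k
B(Y) = (½ + Y)² (B(Y) = (Y/((2*Y)) + Y)² = (Y*(1/(2*Y)) + Y)² = (½ + Y)²)
P(1, (-5 - 8)/(-10 + 4*(-2)))*B(23) - 89 = (((-5 - 8)/(-10 + 4*(-2)))*1)*((1 + 2*23)²/4) - 89 = (-13/(-10 - 8)*1)*((1 + 46)²/4) - 89 = (-13/(-18)*1)*((¼)*47²) - 89 = (-13*(-1/18)*1)*((¼)*2209) - 89 = ((13/18)*1)*(2209/4) - 89 = (13/18)*(2209/4) - 89 = 28717/72 - 89 = 22309/72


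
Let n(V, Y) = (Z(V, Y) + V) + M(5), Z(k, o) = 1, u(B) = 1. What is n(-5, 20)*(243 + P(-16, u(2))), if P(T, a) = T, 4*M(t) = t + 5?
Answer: -681/2 ≈ -340.50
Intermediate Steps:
M(t) = 5/4 + t/4 (M(t) = (t + 5)/4 = (5 + t)/4 = 5/4 + t/4)
n(V, Y) = 7/2 + V (n(V, Y) = (1 + V) + (5/4 + (¼)*5) = (1 + V) + (5/4 + 5/4) = (1 + V) + 5/2 = 7/2 + V)
n(-5, 20)*(243 + P(-16, u(2))) = (7/2 - 5)*(243 - 16) = -3/2*227 = -681/2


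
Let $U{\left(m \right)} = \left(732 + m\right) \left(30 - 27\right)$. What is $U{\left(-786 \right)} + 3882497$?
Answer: $3882335$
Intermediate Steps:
$U{\left(m \right)} = 2196 + 3 m$ ($U{\left(m \right)} = \left(732 + m\right) 3 = 2196 + 3 m$)
$U{\left(-786 \right)} + 3882497 = \left(2196 + 3 \left(-786\right)\right) + 3882497 = \left(2196 - 2358\right) + 3882497 = -162 + 3882497 = 3882335$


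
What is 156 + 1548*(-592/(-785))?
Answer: 1038876/785 ≈ 1323.4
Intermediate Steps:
156 + 1548*(-592/(-785)) = 156 + 1548*(-592*(-1/785)) = 156 + 1548*(592/785) = 156 + 916416/785 = 1038876/785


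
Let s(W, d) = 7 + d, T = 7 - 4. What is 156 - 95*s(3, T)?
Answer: -794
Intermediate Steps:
T = 3
156 - 95*s(3, T) = 156 - 95*(7 + 3) = 156 - 95*10 = 156 - 950 = -794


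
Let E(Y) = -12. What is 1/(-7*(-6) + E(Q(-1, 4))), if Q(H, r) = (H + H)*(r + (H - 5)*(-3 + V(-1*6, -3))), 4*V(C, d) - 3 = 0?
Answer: 1/30 ≈ 0.033333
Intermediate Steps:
V(C, d) = ¾ (V(C, d) = ¾ + (¼)*0 = ¾ + 0 = ¾)
Q(H, r) = 2*H*(45/4 + r - 9*H/4) (Q(H, r) = (H + H)*(r + (H - 5)*(-3 + ¾)) = (2*H)*(r + (-5 + H)*(-9/4)) = (2*H)*(r + (45/4 - 9*H/4)) = (2*H)*(45/4 + r - 9*H/4) = 2*H*(45/4 + r - 9*H/4))
1/(-7*(-6) + E(Q(-1, 4))) = 1/(-7*(-6) - 12) = 1/(42 - 12) = 1/30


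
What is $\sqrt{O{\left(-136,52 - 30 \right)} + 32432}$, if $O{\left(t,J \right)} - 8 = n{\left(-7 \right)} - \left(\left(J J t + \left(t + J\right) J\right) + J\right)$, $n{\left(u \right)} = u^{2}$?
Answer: $\sqrt{100799} \approx 317.49$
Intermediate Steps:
$O{\left(t,J \right)} = 57 - J - J \left(J + t\right) - t J^{2}$ ($O{\left(t,J \right)} = 8 - \left(-49 + J + J J t + \left(t + J\right) J\right) = 8 - \left(-49 + J + J^{2} t + \left(J + t\right) J\right) = 8 - \left(-49 + J + J \left(J + t\right) + t J^{2}\right) = 57 - J - J \left(J + t\right) - t J^{2}$)
$\sqrt{O{\left(-136,52 - 30 \right)} + 32432} = \sqrt{\left(57 - \left(52 - 30\right) - \left(52 - 30\right)^{2} - \left(52 - 30\right) \left(-136\right) - - 136 \left(52 - 30\right)^{2}\right) + 32432} = \sqrt{\left(57 - 22 - 22^{2} - 22 \left(-136\right) - - 136 \cdot 22^{2}\right) + 32432} = \sqrt{\left(57 - 22 - 484 + 2992 - \left(-136\right) 484\right) + 32432} = \sqrt{\left(57 - 22 - 484 + 2992 + 65824\right) + 32432} = \sqrt{68367 + 32432} = \sqrt{100799}$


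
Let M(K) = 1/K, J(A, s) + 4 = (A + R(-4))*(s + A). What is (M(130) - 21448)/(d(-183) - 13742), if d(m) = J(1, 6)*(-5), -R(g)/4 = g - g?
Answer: 2788239/1788410 ≈ 1.5591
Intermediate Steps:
R(g) = 0 (R(g) = -4*(g - g) = -4*0 = 0)
J(A, s) = -4 + A*(A + s) (J(A, s) = -4 + (A + 0)*(s + A) = -4 + A*(A + s))
d(m) = -15 (d(m) = (-4 + 1² + 1*6)*(-5) = (-4 + 1 + 6)*(-5) = 3*(-5) = -15)
(M(130) - 21448)/(d(-183) - 13742) = (1/130 - 21448)/(-15 - 13742) = (1/130 - 21448)/(-13757) = -2788239/130*(-1/13757) = 2788239/1788410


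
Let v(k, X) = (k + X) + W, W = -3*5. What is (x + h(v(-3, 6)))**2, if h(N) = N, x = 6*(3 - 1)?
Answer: 0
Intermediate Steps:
W = -15
v(k, X) = -15 + X + k (v(k, X) = (k + X) - 15 = (X + k) - 15 = -15 + X + k)
x = 12 (x = 6*2 = 12)
(x + h(v(-3, 6)))**2 = (12 + (-15 + 6 - 3))**2 = (12 - 12)**2 = 0**2 = 0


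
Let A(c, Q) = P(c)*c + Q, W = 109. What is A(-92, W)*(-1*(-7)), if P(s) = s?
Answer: 60011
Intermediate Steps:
A(c, Q) = Q + c**2 (A(c, Q) = c*c + Q = c**2 + Q = Q + c**2)
A(-92, W)*(-1*(-7)) = (109 + (-92)**2)*(-1*(-7)) = (109 + 8464)*7 = 8573*7 = 60011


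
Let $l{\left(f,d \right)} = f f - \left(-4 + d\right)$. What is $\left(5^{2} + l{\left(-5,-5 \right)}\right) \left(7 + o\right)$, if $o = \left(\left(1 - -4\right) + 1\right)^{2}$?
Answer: $2537$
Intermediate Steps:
$o = 36$ ($o = \left(\left(1 + 4\right) + 1\right)^{2} = \left(5 + 1\right)^{2} = 6^{2} = 36$)
$l{\left(f,d \right)} = 4 + f^{2} - d$ ($l{\left(f,d \right)} = f^{2} - \left(-4 + d\right) = 4 + f^{2} - d$)
$\left(5^{2} + l{\left(-5,-5 \right)}\right) \left(7 + o\right) = \left(5^{2} + \left(4 + \left(-5\right)^{2} - -5\right)\right) \left(7 + 36\right) = \left(25 + \left(4 + 25 + 5\right)\right) 43 = \left(25 + 34\right) 43 = 59 \cdot 43 = 2537$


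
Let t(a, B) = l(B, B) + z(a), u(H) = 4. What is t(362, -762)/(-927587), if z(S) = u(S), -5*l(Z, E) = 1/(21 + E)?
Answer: -14821/3436709835 ≈ -4.3126e-6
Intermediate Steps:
l(Z, E) = -1/(5*(21 + E))
z(S) = 4
t(a, B) = 4 - 1/(105 + 5*B) (t(a, B) = -1/(105 + 5*B) + 4 = 4 - 1/(105 + 5*B))
t(362, -762)/(-927587) = ((419 + 20*(-762))/(5*(21 - 762)))/(-927587) = ((⅕)*(419 - 15240)/(-741))*(-1/927587) = ((⅕)*(-1/741)*(-14821))*(-1/927587) = (14821/3705)*(-1/927587) = -14821/3436709835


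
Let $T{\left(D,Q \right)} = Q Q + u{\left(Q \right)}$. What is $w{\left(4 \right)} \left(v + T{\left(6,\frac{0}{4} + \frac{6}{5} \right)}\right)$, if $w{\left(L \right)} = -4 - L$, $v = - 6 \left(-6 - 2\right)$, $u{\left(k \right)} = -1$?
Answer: $- \frac{9688}{25} \approx -387.52$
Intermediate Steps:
$T{\left(D,Q \right)} = -1 + Q^{2}$ ($T{\left(D,Q \right)} = Q Q - 1 = Q^{2} - 1 = -1 + Q^{2}$)
$v = 48$ ($v = \left(-6\right) \left(-8\right) = 48$)
$w{\left(4 \right)} \left(v + T{\left(6,\frac{0}{4} + \frac{6}{5} \right)}\right) = \left(-4 - 4\right) \left(48 - \left(1 - \left(\frac{0}{4} + \frac{6}{5}\right)^{2}\right)\right) = \left(-4 - 4\right) \left(48 - \left(1 - \left(0 \cdot \frac{1}{4} + 6 \cdot \frac{1}{5}\right)^{2}\right)\right) = - 8 \left(48 - \left(1 - \left(0 + \frac{6}{5}\right)^{2}\right)\right) = - 8 \left(48 - \left(1 - \left(\frac{6}{5}\right)^{2}\right)\right) = - 8 \left(48 + \left(-1 + \frac{36}{25}\right)\right) = - 8 \left(48 + \frac{11}{25}\right) = \left(-8\right) \frac{1211}{25} = - \frac{9688}{25}$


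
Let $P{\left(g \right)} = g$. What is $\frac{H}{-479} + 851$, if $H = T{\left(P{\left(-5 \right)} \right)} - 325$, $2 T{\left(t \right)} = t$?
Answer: $\frac{815913}{958} \approx 851.68$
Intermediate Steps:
$T{\left(t \right)} = \frac{t}{2}$
$H = - \frac{655}{2}$ ($H = \frac{1}{2} \left(-5\right) - 325 = - \frac{5}{2} - 325 = - \frac{655}{2} \approx -327.5$)
$\frac{H}{-479} + 851 = - \frac{655}{2 \left(-479\right)} + 851 = \left(- \frac{655}{2}\right) \left(- \frac{1}{479}\right) + 851 = \frac{655}{958} + 851 = \frac{815913}{958}$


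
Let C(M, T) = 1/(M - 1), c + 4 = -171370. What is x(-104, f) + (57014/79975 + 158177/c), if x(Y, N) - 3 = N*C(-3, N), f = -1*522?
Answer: 130487347924/978973975 ≈ 133.29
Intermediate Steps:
c = -171374 (c = -4 - 171370 = -171374)
C(M, T) = 1/(-1 + M)
f = -522
x(Y, N) = 3 - N/4 (x(Y, N) = 3 + N/(-1 - 3) = 3 + N/(-4) = 3 + N*(-¼) = 3 - N/4)
x(-104, f) + (57014/79975 + 158177/c) = (3 - ¼*(-522)) + (57014/79975 + 158177/(-171374)) = (3 + 261/2) + (57014*(1/79975) + 158177*(-1/171374)) = 267/2 + (57014/79975 - 158177/171374) = 267/2 - 411355477/1957947950 = 130487347924/978973975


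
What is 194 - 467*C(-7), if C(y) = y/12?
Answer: 5597/12 ≈ 466.42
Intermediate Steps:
C(y) = y/12 (C(y) = y*(1/12) = y/12)
194 - 467*C(-7) = 194 - 467*(-7)/12 = 194 - 467*(-7/12) = 194 + 3269/12 = 5597/12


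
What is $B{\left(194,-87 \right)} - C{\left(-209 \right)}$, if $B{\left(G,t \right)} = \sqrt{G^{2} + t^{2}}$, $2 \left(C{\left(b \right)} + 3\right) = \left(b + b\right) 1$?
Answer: $212 + \sqrt{45205} \approx 424.61$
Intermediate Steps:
$C{\left(b \right)} = -3 + b$ ($C{\left(b \right)} = -3 + \frac{\left(b + b\right) 1}{2} = -3 + \frac{2 b 1}{2} = -3 + \frac{2 b}{2} = -3 + b$)
$B{\left(194,-87 \right)} - C{\left(-209 \right)} = \sqrt{194^{2} + \left(-87\right)^{2}} - \left(-3 - 209\right) = \sqrt{37636 + 7569} - -212 = \sqrt{45205} + 212 = 212 + \sqrt{45205}$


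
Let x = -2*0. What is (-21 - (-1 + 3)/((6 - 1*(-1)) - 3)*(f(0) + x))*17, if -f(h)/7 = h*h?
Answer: -357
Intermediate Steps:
f(h) = -7*h² (f(h) = -7*h*h = -7*h²)
x = 0
(-21 - (-1 + 3)/((6 - 1*(-1)) - 3)*(f(0) + x))*17 = (-21 - (-1 + 3)/((6 - 1*(-1)) - 3)*(-7*0² + 0))*17 = (-21 - 2/((6 + 1) - 3)*(-7*0 + 0))*17 = (-21 - 2/(7 - 3)*(0 + 0))*17 = (-21 - 2/4*0)*17 = (-21 - 2*(¼)*0)*17 = (-21 - 0/2)*17 = (-21 - 1*0)*17 = (-21 + 0)*17 = -21*17 = -357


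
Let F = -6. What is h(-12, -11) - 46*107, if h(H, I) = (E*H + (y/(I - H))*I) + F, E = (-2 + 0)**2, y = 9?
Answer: -5075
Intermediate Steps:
E = 4 (E = (-2)**2 = 4)
h(H, I) = -6 + 4*H + 9*I/(I - H) (h(H, I) = (4*H + (9/(I - H))*I) - 6 = (4*H + 9*I/(I - H)) - 6 = -6 + 4*H + 9*I/(I - H))
h(-12, -11) - 46*107 = (-6*(-12) - 3*(-11) + 4*(-12)**2 - 4*(-12)*(-11))/(-12 - 1*(-11)) - 46*107 = (72 + 33 + 4*144 - 528)/(-12 + 11) - 4922 = (72 + 33 + 576 - 528)/(-1) - 4922 = -1*153 - 4922 = -153 - 4922 = -5075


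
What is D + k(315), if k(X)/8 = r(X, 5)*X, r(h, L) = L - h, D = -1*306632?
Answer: -1087832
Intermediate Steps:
D = -306632
k(X) = 8*X*(5 - X) (k(X) = 8*((5 - X)*X) = 8*(X*(5 - X)) = 8*X*(5 - X))
D + k(315) = -306632 + 8*315*(5 - 1*315) = -306632 + 8*315*(5 - 315) = -306632 + 8*315*(-310) = -306632 - 781200 = -1087832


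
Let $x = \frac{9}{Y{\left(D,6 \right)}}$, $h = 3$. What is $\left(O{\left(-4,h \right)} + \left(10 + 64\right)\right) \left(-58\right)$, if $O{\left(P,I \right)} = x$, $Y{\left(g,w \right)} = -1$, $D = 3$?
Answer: $-3770$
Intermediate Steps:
$x = -9$ ($x = \frac{9}{-1} = 9 \left(-1\right) = -9$)
$O{\left(P,I \right)} = -9$
$\left(O{\left(-4,h \right)} + \left(10 + 64\right)\right) \left(-58\right) = \left(-9 + \left(10 + 64\right)\right) \left(-58\right) = \left(-9 + 74\right) \left(-58\right) = 65 \left(-58\right) = -3770$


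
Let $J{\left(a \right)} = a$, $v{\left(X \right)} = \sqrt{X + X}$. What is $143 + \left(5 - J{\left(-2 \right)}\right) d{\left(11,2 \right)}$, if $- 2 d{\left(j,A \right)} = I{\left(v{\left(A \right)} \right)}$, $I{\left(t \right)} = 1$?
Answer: $\frac{279}{2} \approx 139.5$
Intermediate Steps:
$v{\left(X \right)} = \sqrt{2} \sqrt{X}$ ($v{\left(X \right)} = \sqrt{2 X} = \sqrt{2} \sqrt{X}$)
$d{\left(j,A \right)} = - \frac{1}{2}$ ($d{\left(j,A \right)} = \left(- \frac{1}{2}\right) 1 = - \frac{1}{2}$)
$143 + \left(5 - J{\left(-2 \right)}\right) d{\left(11,2 \right)} = 143 + \left(5 - -2\right) \left(- \frac{1}{2}\right) = 143 + \left(5 + 2\right) \left(- \frac{1}{2}\right) = 143 + 7 \left(- \frac{1}{2}\right) = 143 - \frac{7}{2} = \frac{279}{2}$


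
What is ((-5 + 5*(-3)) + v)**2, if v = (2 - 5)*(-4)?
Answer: 64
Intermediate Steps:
v = 12 (v = -3*(-4) = 12)
((-5 + 5*(-3)) + v)**2 = ((-5 + 5*(-3)) + 12)**2 = ((-5 - 15) + 12)**2 = (-20 + 12)**2 = (-8)**2 = 64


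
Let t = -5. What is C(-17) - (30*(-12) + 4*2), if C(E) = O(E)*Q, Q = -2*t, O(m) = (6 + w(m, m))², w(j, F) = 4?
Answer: 1352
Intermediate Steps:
O(m) = 100 (O(m) = (6 + 4)² = 10² = 100)
Q = 10 (Q = -2*(-5) = 10)
C(E) = 1000 (C(E) = 100*10 = 1000)
C(-17) - (30*(-12) + 4*2) = 1000 - (30*(-12) + 4*2) = 1000 - (-360 + 8) = 1000 - 1*(-352) = 1000 + 352 = 1352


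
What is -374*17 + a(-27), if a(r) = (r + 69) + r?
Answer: -6343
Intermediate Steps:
a(r) = 69 + 2*r (a(r) = (69 + r) + r = 69 + 2*r)
-374*17 + a(-27) = -374*17 + (69 + 2*(-27)) = -6358 + (69 - 54) = -6358 + 15 = -6343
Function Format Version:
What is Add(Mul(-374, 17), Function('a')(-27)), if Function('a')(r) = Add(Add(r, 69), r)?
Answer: -6343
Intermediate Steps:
Function('a')(r) = Add(69, Mul(2, r)) (Function('a')(r) = Add(Add(69, r), r) = Add(69, Mul(2, r)))
Add(Mul(-374, 17), Function('a')(-27)) = Add(Mul(-374, 17), Add(69, Mul(2, -27))) = Add(-6358, Add(69, -54)) = Add(-6358, 15) = -6343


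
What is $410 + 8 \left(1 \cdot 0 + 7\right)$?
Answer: $466$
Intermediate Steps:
$410 + 8 \left(1 \cdot 0 + 7\right) = 410 + 8 \left(0 + 7\right) = 410 + 8 \cdot 7 = 410 + 56 = 466$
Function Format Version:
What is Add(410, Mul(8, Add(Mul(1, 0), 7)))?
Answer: 466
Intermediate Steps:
Add(410, Mul(8, Add(Mul(1, 0), 7))) = Add(410, Mul(8, Add(0, 7))) = Add(410, Mul(8, 7)) = Add(410, 56) = 466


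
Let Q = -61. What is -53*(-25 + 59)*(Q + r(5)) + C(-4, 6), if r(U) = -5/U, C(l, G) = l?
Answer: 111720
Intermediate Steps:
-53*(-25 + 59)*(Q + r(5)) + C(-4, 6) = -53*(-25 + 59)*(-61 - 5/5) - 4 = -1802*(-61 - 5*⅕) - 4 = -1802*(-61 - 1) - 4 = -1802*(-62) - 4 = -53*(-2108) - 4 = 111724 - 4 = 111720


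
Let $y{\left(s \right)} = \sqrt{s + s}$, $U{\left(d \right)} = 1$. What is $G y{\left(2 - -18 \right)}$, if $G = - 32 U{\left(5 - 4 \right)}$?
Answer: $- 64 \sqrt{10} \approx -202.39$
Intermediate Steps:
$y{\left(s \right)} = \sqrt{2} \sqrt{s}$ ($y{\left(s \right)} = \sqrt{2 s} = \sqrt{2} \sqrt{s}$)
$G = -32$ ($G = \left(-32\right) 1 = -32$)
$G y{\left(2 - -18 \right)} = - 32 \sqrt{2} \sqrt{2 - -18} = - 32 \sqrt{2} \sqrt{2 + 18} = - 32 \sqrt{2} \sqrt{20} = - 32 \sqrt{2} \cdot 2 \sqrt{5} = - 32 \cdot 2 \sqrt{10} = - 64 \sqrt{10}$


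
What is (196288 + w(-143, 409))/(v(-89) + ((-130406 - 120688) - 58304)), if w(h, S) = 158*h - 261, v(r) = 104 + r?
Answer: -173433/309383 ≈ -0.56058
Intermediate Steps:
w(h, S) = -261 + 158*h
(196288 + w(-143, 409))/(v(-89) + ((-130406 - 120688) - 58304)) = (196288 + (-261 + 158*(-143)))/((104 - 89) + ((-130406 - 120688) - 58304)) = (196288 + (-261 - 22594))/(15 + (-251094 - 58304)) = (196288 - 22855)/(15 - 309398) = 173433/(-309383) = 173433*(-1/309383) = -173433/309383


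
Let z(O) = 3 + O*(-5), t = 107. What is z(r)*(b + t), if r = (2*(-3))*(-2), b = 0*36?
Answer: -6099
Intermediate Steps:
b = 0
r = 12 (r = -6*(-2) = 12)
z(O) = 3 - 5*O
z(r)*(b + t) = (3 - 5*12)*(0 + 107) = (3 - 60)*107 = -57*107 = -6099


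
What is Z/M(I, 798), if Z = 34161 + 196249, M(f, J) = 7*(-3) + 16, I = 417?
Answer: -46082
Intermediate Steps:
M(f, J) = -5 (M(f, J) = -21 + 16 = -5)
Z = 230410
Z/M(I, 798) = 230410/(-5) = 230410*(-⅕) = -46082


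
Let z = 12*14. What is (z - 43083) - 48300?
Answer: -91215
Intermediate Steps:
z = 168
(z - 43083) - 48300 = (168 - 43083) - 48300 = -42915 - 48300 = -91215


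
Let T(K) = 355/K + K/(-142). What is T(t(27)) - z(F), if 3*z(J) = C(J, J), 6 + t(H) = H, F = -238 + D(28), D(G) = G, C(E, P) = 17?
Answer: 33071/2982 ≈ 11.090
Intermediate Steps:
F = -210 (F = -238 + 28 = -210)
t(H) = -6 + H
T(K) = 355/K - K/142 (T(K) = 355/K + K*(-1/142) = 355/K - K/142)
z(J) = 17/3 (z(J) = (⅓)*17 = 17/3)
T(t(27)) - z(F) = (355/(-6 + 27) - (-6 + 27)/142) - 1*17/3 = (355/21 - 1/142*21) - 17/3 = (355*(1/21) - 21/142) - 17/3 = (355/21 - 21/142) - 17/3 = 49969/2982 - 17/3 = 33071/2982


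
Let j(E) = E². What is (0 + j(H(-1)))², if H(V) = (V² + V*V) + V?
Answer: 1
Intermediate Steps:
H(V) = V + 2*V² (H(V) = (V² + V²) + V = 2*V² + V = V + 2*V²)
(0 + j(H(-1)))² = (0 + (-(1 + 2*(-1)))²)² = (0 + (-(1 - 2))²)² = (0 + (-1*(-1))²)² = (0 + 1²)² = (0 + 1)² = 1² = 1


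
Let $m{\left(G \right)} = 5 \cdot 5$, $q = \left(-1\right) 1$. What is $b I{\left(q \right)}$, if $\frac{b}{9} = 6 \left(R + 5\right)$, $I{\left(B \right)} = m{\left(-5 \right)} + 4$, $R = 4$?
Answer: $14094$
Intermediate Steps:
$q = -1$
$m{\left(G \right)} = 25$
$I{\left(B \right)} = 29$ ($I{\left(B \right)} = 25 + 4 = 29$)
$b = 486$ ($b = 9 \cdot 6 \left(4 + 5\right) = 9 \cdot 6 \cdot 9 = 9 \cdot 54 = 486$)
$b I{\left(q \right)} = 486 \cdot 29 = 14094$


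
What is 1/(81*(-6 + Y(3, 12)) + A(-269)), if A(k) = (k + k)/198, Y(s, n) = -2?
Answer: -99/64421 ≈ -0.0015368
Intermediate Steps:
A(k) = k/99 (A(k) = (2*k)/198 = k/99)
1/(81*(-6 + Y(3, 12)) + A(-269)) = 1/(81*(-6 - 2) + (1/99)*(-269)) = 1/(81*(-8) - 269/99) = 1/(-648 - 269/99) = 1/(-64421/99) = -99/64421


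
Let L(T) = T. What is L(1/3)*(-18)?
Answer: -6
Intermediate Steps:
L(1/3)*(-18) = -18/3 = (⅓)*(-18) = -6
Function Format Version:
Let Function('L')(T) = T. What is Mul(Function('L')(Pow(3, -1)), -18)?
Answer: -6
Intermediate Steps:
Mul(Function('L')(Pow(3, -1)), -18) = Mul(Pow(3, -1), -18) = Mul(Rational(1, 3), -18) = -6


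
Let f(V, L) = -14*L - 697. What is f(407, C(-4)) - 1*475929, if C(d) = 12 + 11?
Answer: -476948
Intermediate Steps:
C(d) = 23
f(V, L) = -697 - 14*L
f(407, C(-4)) - 1*475929 = (-697 - 14*23) - 1*475929 = (-697 - 322) - 475929 = -1019 - 475929 = -476948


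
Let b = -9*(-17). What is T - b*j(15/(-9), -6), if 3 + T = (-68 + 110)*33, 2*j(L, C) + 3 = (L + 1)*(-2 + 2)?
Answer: 3225/2 ≈ 1612.5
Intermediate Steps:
j(L, C) = -3/2 (j(L, C) = -3/2 + ((L + 1)*(-2 + 2))/2 = -3/2 + ((1 + L)*0)/2 = -3/2 + (½)*0 = -3/2 + 0 = -3/2)
b = 153
T = 1383 (T = -3 + (-68 + 110)*33 = -3 + 42*33 = -3 + 1386 = 1383)
T - b*j(15/(-9), -6) = 1383 - 153*(-3)/2 = 1383 - 1*(-459/2) = 1383 + 459/2 = 3225/2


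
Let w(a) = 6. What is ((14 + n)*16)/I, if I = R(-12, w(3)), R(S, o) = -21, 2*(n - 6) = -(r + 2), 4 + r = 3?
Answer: -104/7 ≈ -14.857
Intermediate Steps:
r = -1 (r = -4 + 3 = -1)
n = 11/2 (n = 6 + (-(-1 + 2))/2 = 6 + (-1*1)/2 = 6 + (½)*(-1) = 6 - ½ = 11/2 ≈ 5.5000)
I = -21
((14 + n)*16)/I = ((14 + 11/2)*16)/(-21) = ((39/2)*16)*(-1/21) = 312*(-1/21) = -104/7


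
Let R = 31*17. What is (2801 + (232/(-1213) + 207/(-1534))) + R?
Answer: 6191942397/1860742 ≈ 3327.7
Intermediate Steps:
R = 527
(2801 + (232/(-1213) + 207/(-1534))) + R = (2801 + (232/(-1213) + 207/(-1534))) + 527 = (2801 + (232*(-1/1213) + 207*(-1/1534))) + 527 = (2801 + (-232/1213 - 207/1534)) + 527 = (2801 - 606979/1860742) + 527 = 5211331363/1860742 + 527 = 6191942397/1860742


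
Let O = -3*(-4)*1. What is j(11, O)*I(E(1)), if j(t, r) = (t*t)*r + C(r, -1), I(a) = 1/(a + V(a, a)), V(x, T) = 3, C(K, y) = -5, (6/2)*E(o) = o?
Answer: 4341/10 ≈ 434.10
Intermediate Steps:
E(o) = o/3
I(a) = 1/(3 + a) (I(a) = 1/(a + 3) = 1/(3 + a))
O = 12 (O = 12*1 = 12)
j(t, r) = -5 + r*t² (j(t, r) = (t*t)*r - 5 = t²*r - 5 = r*t² - 5 = -5 + r*t²)
j(11, O)*I(E(1)) = (-5 + 12*11²)/(3 + (⅓)*1) = (-5 + 12*121)/(3 + ⅓) = (-5 + 1452)/(10/3) = 1447*(3/10) = 4341/10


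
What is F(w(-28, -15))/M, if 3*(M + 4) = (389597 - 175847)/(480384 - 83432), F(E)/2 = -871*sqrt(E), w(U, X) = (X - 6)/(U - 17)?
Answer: 345745192*sqrt(105)/11374185 ≈ 311.48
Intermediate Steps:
w(U, X) = (-6 + X)/(-17 + U)
F(E) = -1742*sqrt(E) (F(E) = 2*(-871*sqrt(E)) = -1742*sqrt(E))
M = -758279/198476 (M = -4 + ((389597 - 175847)/(480384 - 83432))/3 = -4 + (213750/396952)/3 = -4 + (213750*(1/396952))/3 = -4 + (1/3)*(106875/198476) = -4 + 35625/198476 = -758279/198476 ≈ -3.8205)
F(w(-28, -15))/M = (-1742*sqrt(21)*sqrt(-1/(-17 - 28)))/(-758279/198476) = -1742*sqrt(21)*sqrt(-1/(-45))*(-198476/758279) = -1742*sqrt(105)/15*(-198476/758279) = 345745192*sqrt(105)/11374185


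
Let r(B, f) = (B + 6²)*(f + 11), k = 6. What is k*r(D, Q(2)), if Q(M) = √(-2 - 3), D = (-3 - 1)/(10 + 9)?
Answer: 44880/19 + 4080*I*√5/19 ≈ 2362.1 + 480.17*I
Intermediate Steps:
D = -4/19 ≈ -0.21053
Q(M) = I*√5 (Q(M) = √(-5) = I*√5)
r(B, f) = (11 + f)*(36 + B) (r(B, f) = (B + 36)*(11 + f) = (36 + B)*(11 + f) = (11 + f)*(36 + B))
k*r(D, Q(2)) = 6*(396 + 11*(-4/19) + 36*(I*√5) - 4*I*√5/19) = 6*(396 - 44/19 + 36*I*√5 - 4*I*√5/19) = 6*(7480/19 + 680*I*√5/19) = 44880/19 + 4080*I*√5/19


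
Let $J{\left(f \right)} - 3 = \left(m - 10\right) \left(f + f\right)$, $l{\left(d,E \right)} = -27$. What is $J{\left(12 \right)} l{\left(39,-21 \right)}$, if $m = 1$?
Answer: $5751$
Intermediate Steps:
$J{\left(f \right)} = 3 - 18 f$ ($J{\left(f \right)} = 3 + \left(1 - 10\right) \left(f + f\right) = 3 - 9 \cdot 2 f = 3 - 18 f$)
$J{\left(12 \right)} l{\left(39,-21 \right)} = \left(3 - 216\right) \left(-27\right) = \left(-213\right) \left(-27\right) = 5751$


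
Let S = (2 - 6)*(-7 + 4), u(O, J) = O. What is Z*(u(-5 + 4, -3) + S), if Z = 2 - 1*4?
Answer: -22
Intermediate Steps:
Z = -2 (Z = 2 - 4 = -2)
S = 12 (S = -4*(-3) = 12)
Z*(u(-5 + 4, -3) + S) = -2*((-5 + 4) + 12) = -2*(-1 + 12) = -2*11 = -22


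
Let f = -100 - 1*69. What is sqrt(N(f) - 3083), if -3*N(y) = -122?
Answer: I*sqrt(27381)/3 ≈ 55.157*I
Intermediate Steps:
f = -169 (f = -100 - 69 = -169)
N(y) = 122/3 (N(y) = -1/3*(-122) = 122/3)
sqrt(N(f) - 3083) = sqrt(122/3 - 3083) = sqrt(-9127/3) = I*sqrt(27381)/3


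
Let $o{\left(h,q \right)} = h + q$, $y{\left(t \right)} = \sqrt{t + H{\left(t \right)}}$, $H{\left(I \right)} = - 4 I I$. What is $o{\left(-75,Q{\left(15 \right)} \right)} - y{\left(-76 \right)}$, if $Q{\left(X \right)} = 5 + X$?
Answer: $-55 - 2 i \sqrt{5795} \approx -55.0 - 152.25 i$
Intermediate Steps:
$H{\left(I \right)} = - 4 I^{2}$
$y{\left(t \right)} = \sqrt{t - 4 t^{2}}$
$o{\left(-75,Q{\left(15 \right)} \right)} - y{\left(-76 \right)} = \left(-75 + \left(5 + 15\right)\right) - \sqrt{- 76 \left(1 - -304\right)} = \left(-75 + 20\right) - \sqrt{- 76 \left(1 + 304\right)} = -55 - \sqrt{\left(-76\right) 305} = -55 - \sqrt{-23180} = -55 - 2 i \sqrt{5795}$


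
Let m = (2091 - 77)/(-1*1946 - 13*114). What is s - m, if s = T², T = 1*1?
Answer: 2721/1714 ≈ 1.5875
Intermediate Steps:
T = 1
s = 1 (s = 1² = 1)
m = -1007/1714 (m = 2014/(-1946 - 1482) = 2014/(-3428) = 2014*(-1/3428) = -1007/1714 ≈ -0.58751)
s - m = 1 - 1*(-1007/1714) = 1 + 1007/1714 = 2721/1714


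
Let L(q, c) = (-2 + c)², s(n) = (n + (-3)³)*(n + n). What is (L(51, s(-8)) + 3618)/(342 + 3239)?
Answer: 314982/3581 ≈ 87.959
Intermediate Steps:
s(n) = 2*n*(-27 + n) (s(n) = (n - 27)*(2*n) = (-27 + n)*(2*n) = 2*n*(-27 + n))
(L(51, s(-8)) + 3618)/(342 + 3239) = ((-2 + 2*(-8)*(-27 - 8))² + 3618)/(342 + 3239) = ((-2 + 2*(-8)*(-35))² + 3618)/3581 = ((-2 + 560)² + 3618)*(1/3581) = (558² + 3618)*(1/3581) = (311364 + 3618)*(1/3581) = 314982*(1/3581) = 314982/3581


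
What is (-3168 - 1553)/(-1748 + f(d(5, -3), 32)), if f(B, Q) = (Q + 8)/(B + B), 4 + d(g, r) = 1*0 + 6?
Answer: 4721/1738 ≈ 2.7163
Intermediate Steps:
d(g, r) = 2 (d(g, r) = -4 + (1*0 + 6) = -4 + (0 + 6) = -4 + 6 = 2)
f(B, Q) = (8 + Q)/(2*B) (f(B, Q) = (8 + Q)/((2*B)) = (8 + Q)*(1/(2*B)) = (8 + Q)/(2*B))
(-3168 - 1553)/(-1748 + f(d(5, -3), 32)) = (-3168 - 1553)/(-1748 + (½)*(8 + 32)/2) = -4721/(-1748 + (½)*(½)*40) = -4721/(-1748 + 10) = -4721/(-1738) = -4721*(-1/1738) = 4721/1738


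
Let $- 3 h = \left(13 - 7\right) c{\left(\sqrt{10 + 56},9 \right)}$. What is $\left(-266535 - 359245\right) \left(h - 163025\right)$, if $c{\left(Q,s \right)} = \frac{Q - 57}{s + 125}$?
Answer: $102017252120 + 9340 \sqrt{66} \approx 1.0202 \cdot 10^{11}$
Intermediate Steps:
$c{\left(Q,s \right)} = \frac{-57 + Q}{125 + s}$
$h = \frac{57}{67} - \frac{\sqrt{66}}{67}$ ($h = - \frac{\left(13 - 7\right) \frac{-57 + \sqrt{10 + 56}}{125 + 9}}{3} = - \frac{6 \frac{-57 + \sqrt{66}}{134}}{3} = - \frac{6 \left(- \frac{57}{134} + \frac{\sqrt{66}}{134}\right)}{3} = - \frac{- \frac{171}{67} + \frac{3 \sqrt{66}}{67}}{3} = \frac{57}{67} - \frac{\sqrt{66}}{67} \approx 0.72949$)
$\left(-266535 - 359245\right) \left(h - 163025\right) = \left(-266535 - 359245\right) \left(\left(\frac{57}{67} - \frac{\sqrt{66}}{67}\right) - 163025\right) = - 625780 \left(- \frac{10922618}{67} - \frac{\sqrt{66}}{67}\right) = 102017252120 + 9340 \sqrt{66}$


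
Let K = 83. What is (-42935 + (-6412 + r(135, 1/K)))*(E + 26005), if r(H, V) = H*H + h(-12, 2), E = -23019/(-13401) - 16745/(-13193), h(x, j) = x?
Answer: -15906693748941502/19644377 ≈ -8.0973e+8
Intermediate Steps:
E = 176029804/58933131 (E = -23019*(-1/13401) - 16745*(-1/13193) = 7673/4467 + 16745/13193 = 176029804/58933131 ≈ 2.9869)
r(H, V) = -12 + H² (r(H, V) = H*H - 12 = H² - 12 = -12 + H²)
(-42935 + (-6412 + r(135, 1/K)))*(E + 26005) = (-42935 + (-6412 + (-12 + 135²)))*(176029804/58933131 + 26005) = (-42935 + (-6412 + (-12 + 18225)))*(1532732101459/58933131) = (-42935 + (-6412 + 18213))*(1532732101459/58933131) = (-42935 + 11801)*(1532732101459/58933131) = -31134*1532732101459/58933131 = -15906693748941502/19644377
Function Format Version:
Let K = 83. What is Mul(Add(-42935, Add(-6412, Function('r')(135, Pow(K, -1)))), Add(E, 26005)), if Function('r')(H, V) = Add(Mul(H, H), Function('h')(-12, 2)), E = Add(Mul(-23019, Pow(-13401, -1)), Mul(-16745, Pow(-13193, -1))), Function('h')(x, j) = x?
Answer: Rational(-15906693748941502, 19644377) ≈ -8.0973e+8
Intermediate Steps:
E = Rational(176029804, 58933131) (E = Add(Mul(-23019, Rational(-1, 13401)), Mul(-16745, Rational(-1, 13193))) = Add(Rational(7673, 4467), Rational(16745, 13193)) = Rational(176029804, 58933131) ≈ 2.9869)
Function('r')(H, V) = Add(-12, Pow(H, 2)) (Function('r')(H, V) = Add(Mul(H, H), -12) = Add(Pow(H, 2), -12) = Add(-12, Pow(H, 2)))
Mul(Add(-42935, Add(-6412, Function('r')(135, Pow(K, -1)))), Add(E, 26005)) = Mul(Add(-42935, Add(-6412, Add(-12, Pow(135, 2)))), Add(Rational(176029804, 58933131), 26005)) = Mul(Add(-42935, Add(-6412, Add(-12, 18225))), Rational(1532732101459, 58933131)) = Mul(Add(-42935, Add(-6412, 18213)), Rational(1532732101459, 58933131)) = Mul(Add(-42935, 11801), Rational(1532732101459, 58933131)) = Mul(-31134, Rational(1532732101459, 58933131)) = Rational(-15906693748941502, 19644377)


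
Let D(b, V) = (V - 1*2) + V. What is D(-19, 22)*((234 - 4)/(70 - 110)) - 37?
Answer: -557/2 ≈ -278.50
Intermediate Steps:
D(b, V) = -2 + 2*V (D(b, V) = (V - 2) + V = (-2 + V) + V = -2 + 2*V)
D(-19, 22)*((234 - 4)/(70 - 110)) - 37 = (-2 + 2*22)*((234 - 4)/(70 - 110)) - 37 = (-2 + 44)*(230/(-40)) - 37 = 42*(230*(-1/40)) - 37 = 42*(-23/4) - 37 = -483/2 - 37 = -557/2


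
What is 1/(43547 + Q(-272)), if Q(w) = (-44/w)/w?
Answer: 18496/805445301 ≈ 2.2964e-5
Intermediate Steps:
Q(w) = -44/w²
1/(43547 + Q(-272)) = 1/(43547 - 44/(-272)²) = 1/(43547 - 44*1/73984) = 1/(43547 - 11/18496) = 1/(805445301/18496) = 18496/805445301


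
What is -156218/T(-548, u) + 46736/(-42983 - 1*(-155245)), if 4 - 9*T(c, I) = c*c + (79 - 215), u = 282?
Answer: 42966142687/8424252742 ≈ 5.1003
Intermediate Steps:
T(c, I) = 140/9 - c²/9 (T(c, I) = 4/9 - (c*c + (79 - 215))/9 = 4/9 - (c² - 136)/9 = 4/9 - (-136 + c²)/9 = 4/9 + (136/9 - c²/9) = 140/9 - c²/9)
-156218/T(-548, u) + 46736/(-42983 - 1*(-155245)) = -156218/(140/9 - ⅑*(-548)²) + 46736/(-42983 - 1*(-155245)) = -156218/(140/9 - ⅑*300304) + 46736/(-42983 + 155245) = -156218/(140/9 - 300304/9) + 46736/112262 = -156218/(-300164/9) + 46736*(1/112262) = -156218*(-9/300164) + 23368/56131 = 702981/150082 + 23368/56131 = 42966142687/8424252742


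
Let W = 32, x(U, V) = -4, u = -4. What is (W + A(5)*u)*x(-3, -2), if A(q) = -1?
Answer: -144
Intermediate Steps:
(W + A(5)*u)*x(-3, -2) = (32 - 1*(-4))*(-4) = (32 + 4)*(-4) = 36*(-4) = -144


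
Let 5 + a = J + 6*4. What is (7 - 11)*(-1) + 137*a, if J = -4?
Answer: 2059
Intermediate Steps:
a = 15 (a = -5 + (-4 + 6*4) = -5 + (-4 + 24) = -5 + 20 = 15)
(7 - 11)*(-1) + 137*a = (7 - 11)*(-1) + 137*15 = -4*(-1) + 2055 = 4 + 2055 = 2059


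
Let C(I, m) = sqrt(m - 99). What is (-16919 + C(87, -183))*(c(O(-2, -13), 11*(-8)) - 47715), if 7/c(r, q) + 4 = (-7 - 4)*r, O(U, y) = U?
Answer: 14531103097/18 - 858863*I*sqrt(282)/18 ≈ 8.0728e+8 - 8.0127e+5*I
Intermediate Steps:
c(r, q) = 7/(-4 - 11*r) (c(r, q) = 7/(-4 + (-7 - 4)*r) = 7/(-4 - 11*r))
C(I, m) = sqrt(-99 + m)
(-16919 + C(87, -183))*(c(O(-2, -13), 11*(-8)) - 47715) = (-16919 + sqrt(-99 - 183))*(-7/(4 + 11*(-2)) - 47715) = (-16919 + sqrt(-282))*(-7/(4 - 22) - 47715) = (-16919 + I*sqrt(282))*(-7/(-18) - 47715) = (-16919 + I*sqrt(282))*(-7*(-1/18) - 47715) = (-16919 + I*sqrt(282))*(7/18 - 47715) = (-16919 + I*sqrt(282))*(-858863/18) = 14531103097/18 - 858863*I*sqrt(282)/18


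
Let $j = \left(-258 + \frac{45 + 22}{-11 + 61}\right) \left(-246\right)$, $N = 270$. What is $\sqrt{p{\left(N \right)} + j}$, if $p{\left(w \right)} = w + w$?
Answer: $\frac{\sqrt{1591959}}{5} \approx 252.35$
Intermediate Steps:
$p{\left(w \right)} = 2 w$
$j = \frac{1578459}{25}$ ($j = \left(-258 + \frac{67}{50}\right) \left(-246\right) = \left(- \frac{12833}{50}\right) \left(-246\right) = \frac{1578459}{25} \approx 63138.0$)
$\sqrt{p{\left(N \right)} + j} = \sqrt{2 \cdot 270 + \frac{1578459}{25}} = \sqrt{540 + \frac{1578459}{25}} = \sqrt{\frac{1591959}{25}} = \frac{\sqrt{1591959}}{5}$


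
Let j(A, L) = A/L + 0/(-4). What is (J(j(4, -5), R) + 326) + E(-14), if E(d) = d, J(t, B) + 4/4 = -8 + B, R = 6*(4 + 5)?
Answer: 357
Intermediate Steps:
j(A, L) = A/L (j(A, L) = A/L + 0*(-¼) = A/L + 0 = A/L)
R = 54 (R = 6*9 = 54)
J(t, B) = -9 + B (J(t, B) = -1 + (-8 + B) = -9 + B)
(J(j(4, -5), R) + 326) + E(-14) = ((-9 + 54) + 326) - 14 = (45 + 326) - 14 = 371 - 14 = 357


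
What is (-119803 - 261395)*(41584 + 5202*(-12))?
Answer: 7944166320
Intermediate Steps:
(-119803 - 261395)*(41584 + 5202*(-12)) = -381198*(41584 - 62424) = -381198*(-20840) = 7944166320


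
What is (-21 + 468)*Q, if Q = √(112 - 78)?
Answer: 447*√34 ≈ 2606.4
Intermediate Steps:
Q = √34 ≈ 5.8309
(-21 + 468)*Q = (-21 + 468)*√34 = 447*√34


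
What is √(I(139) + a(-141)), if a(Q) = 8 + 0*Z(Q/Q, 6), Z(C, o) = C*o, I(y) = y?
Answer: 7*√3 ≈ 12.124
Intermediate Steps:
a(Q) = 8 (a(Q) = 8 + 0*((Q/Q)*6) = 8 + 0*(1*6) = 8 + 0*6 = 8 + 0 = 8)
√(I(139) + a(-141)) = √(139 + 8) = √147 = 7*√3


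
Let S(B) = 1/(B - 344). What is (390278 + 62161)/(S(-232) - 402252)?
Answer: -260604864/231697153 ≈ -1.1248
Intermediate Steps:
S(B) = 1/(-344 + B)
(390278 + 62161)/(S(-232) - 402252) = (390278 + 62161)/(1/(-344 - 232) - 402252) = 452439/(1/(-576) - 402252) = 452439/(-1/576 - 402252) = 452439/(-231697153/576) = 452439*(-576/231697153) = -260604864/231697153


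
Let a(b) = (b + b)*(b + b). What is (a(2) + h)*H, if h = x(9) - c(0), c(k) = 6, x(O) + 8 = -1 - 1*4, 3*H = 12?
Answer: -12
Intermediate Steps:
H = 4 (H = (⅓)*12 = 4)
x(O) = -13 (x(O) = -8 + (-1 - 1*4) = -8 + (-1 - 4) = -8 - 5 = -13)
a(b) = 4*b² (a(b) = (2*b)*(2*b) = 4*b²)
h = -19 (h = -13 - 1*6 = -13 - 6 = -19)
(a(2) + h)*H = (4*2² - 19)*4 = (4*4 - 19)*4 = (16 - 19)*4 = -3*4 = -12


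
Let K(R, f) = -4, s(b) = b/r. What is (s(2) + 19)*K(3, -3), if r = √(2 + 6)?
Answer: -76 - 2*√2 ≈ -78.828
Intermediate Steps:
r = 2*√2 (r = √8 = 2*√2 ≈ 2.8284)
s(b) = b*√2/4 (s(b) = b/((2*√2)) = b*(√2/4) = b*√2/4)
(s(2) + 19)*K(3, -3) = ((¼)*2*√2 + 19)*(-4) = (√2/2 + 19)*(-4) = (19 + √2/2)*(-4) = -76 - 2*√2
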